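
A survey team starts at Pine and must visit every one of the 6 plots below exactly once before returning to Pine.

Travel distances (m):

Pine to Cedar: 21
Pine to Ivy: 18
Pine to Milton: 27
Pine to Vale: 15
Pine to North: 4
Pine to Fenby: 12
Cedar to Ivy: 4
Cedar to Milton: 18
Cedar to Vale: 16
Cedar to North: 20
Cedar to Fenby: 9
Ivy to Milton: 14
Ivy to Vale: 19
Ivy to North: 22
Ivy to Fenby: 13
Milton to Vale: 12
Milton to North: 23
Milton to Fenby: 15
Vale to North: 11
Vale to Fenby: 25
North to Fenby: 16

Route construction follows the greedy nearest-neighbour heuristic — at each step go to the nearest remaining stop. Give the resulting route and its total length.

From Pine: distances to unvisited — North=4, Fenby=12, Vale=15, Ivy=18, Cedar=21, Milton=27. Nearest is North (4).
From North: distances to unvisited — Vale=11, Fenby=16, Cedar=20, Ivy=22, Milton=23. Nearest is Vale (11).
From Vale: distances to unvisited — Milton=12, Cedar=16, Ivy=19, Fenby=25. Nearest is Milton (12).
From Milton: distances to unvisited — Ivy=14, Fenby=15, Cedar=18. Nearest is Ivy (14).
From Ivy: distances to unvisited — Cedar=4, Fenby=13. Nearest is Cedar (4).
From Cedar: distances to unvisited — Fenby=9. Nearest is Fenby (9).
Return Fenby→Pine: 12.
Total = 4 + 11 + 12 + 14 + 4 + 9 + 12 = 66.

Nearest-neighbour total = 66 m; route Pine → North → Vale → Milton → Ivy → Cedar → Fenby → Pine.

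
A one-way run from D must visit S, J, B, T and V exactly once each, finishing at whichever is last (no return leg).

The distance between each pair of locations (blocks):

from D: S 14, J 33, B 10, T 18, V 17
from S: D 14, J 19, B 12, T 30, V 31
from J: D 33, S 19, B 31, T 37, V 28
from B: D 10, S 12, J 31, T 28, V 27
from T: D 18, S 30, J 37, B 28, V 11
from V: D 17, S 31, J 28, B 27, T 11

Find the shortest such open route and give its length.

There are 5! = 120 possible orderings.
D - S - J - B - T - V: 14+19+31+28+11 = 103
D - S - J - B - V - T: 14+19+31+27+11 = 102
D - S - J - T - B - V: 14+19+37+28+27 = 125
D - S - J - T - V - B: 14+19+37+11+27 = 108
D - S - J - V - B - T: 14+19+28+27+28 = 116
D - S - J - V - T - B: 14+19+28+11+28 = 100
D - S - B - J - T - V: 14+12+31+37+11 = 105
D - S - B - J - V - T: 14+12+31+28+11 = 96
D - S - B - T - J - V: 14+12+28+37+28 = 119
D - S - B - T - V - J: 14+12+28+11+28 = 93
D - S - B - V - J - T: 14+12+27+28+37 = 118
D - S - B - V - T - J: 14+12+27+11+37 = 101
D - S - T - J - B - V: 14+30+37+31+27 = 139
D - S - T - J - V - B: 14+30+37+28+27 = 136
… (106 more)
D - B - S - J - V - T: 10+12+19+28+11 = 80  ← best
The minimum is 80.
One shortest path: D → B → S → J → V → T.

Shortest open route: 80 blocks.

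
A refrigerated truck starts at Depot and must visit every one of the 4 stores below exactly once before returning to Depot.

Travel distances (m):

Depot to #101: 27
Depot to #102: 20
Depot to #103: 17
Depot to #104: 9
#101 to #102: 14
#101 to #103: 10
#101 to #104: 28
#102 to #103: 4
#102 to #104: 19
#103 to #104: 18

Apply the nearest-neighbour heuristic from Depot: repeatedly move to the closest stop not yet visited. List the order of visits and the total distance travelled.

At Depot the remaining stops are #104 9, #103 17, #102 20, #101 27; go to #104.
At #104 the remaining stops are #103 18, #102 19, #101 28; go to #103.
At #103 the remaining stops are #102 4, #101 10; go to #102.
At #102 the remaining stops are #101 14; go to #101.
Return #101→Depot: 27.
Total = 9 + 18 + 4 + 14 + 27 = 72.

72 m along Depot → #104 → #103 → #102 → #101 → Depot.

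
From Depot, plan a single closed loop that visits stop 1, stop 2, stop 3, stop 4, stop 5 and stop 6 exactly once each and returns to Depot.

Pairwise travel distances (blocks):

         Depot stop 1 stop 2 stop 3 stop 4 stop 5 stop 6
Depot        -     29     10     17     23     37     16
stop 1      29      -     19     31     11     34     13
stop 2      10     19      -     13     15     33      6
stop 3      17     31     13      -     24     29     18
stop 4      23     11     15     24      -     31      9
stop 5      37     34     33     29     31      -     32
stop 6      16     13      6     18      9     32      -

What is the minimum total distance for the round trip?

116 blocks — the shortest possible round trip.

There are 360 distinct closed tours to check (reversals are equivalent).
Depot → stop 1 → stop 2 → stop 3 → stop 4 → stop 5 → stop 6 → Depot: 29+19+13+24+31+32+16 = 164
Depot → stop 1 → stop 2 → stop 3 → stop 4 → stop 6 → stop 5 → Depot: 29+19+13+24+9+32+37 = 163
Depot → stop 1 → stop 2 → stop 3 → stop 5 → stop 4 → stop 6 → Depot: 29+19+13+29+31+9+16 = 146
Depot → stop 1 → stop 2 → stop 3 → stop 5 → stop 6 → stop 4 → Depot: 29+19+13+29+32+9+23 = 154
Depot → stop 1 → stop 2 → stop 3 → stop 6 → stop 4 → stop 5 → Depot: 29+19+13+18+9+31+37 = 156
Depot → stop 1 → stop 2 → stop 3 → stop 6 → stop 5 → stop 4 → Depot: 29+19+13+18+32+31+23 = 165
Depot → stop 1 → stop 2 → stop 4 → stop 3 → stop 5 → stop 6 → Depot: 29+19+15+24+29+32+16 = 164
Depot → stop 1 → stop 2 → stop 4 → stop 3 → stop 6 → stop 5 → Depot: 29+19+15+24+18+32+37 = 174
… (352 more)
Depot → stop 2 → stop 6 → stop 4 → stop 1 → stop 5 → stop 3 → Depot: 10+6+9+11+34+29+17 = 116  ← best
The minimum is 116.
One optimal route: Depot → stop 2 → stop 6 → stop 4 → stop 1 → stop 5 → stop 3 → Depot (or its reverse).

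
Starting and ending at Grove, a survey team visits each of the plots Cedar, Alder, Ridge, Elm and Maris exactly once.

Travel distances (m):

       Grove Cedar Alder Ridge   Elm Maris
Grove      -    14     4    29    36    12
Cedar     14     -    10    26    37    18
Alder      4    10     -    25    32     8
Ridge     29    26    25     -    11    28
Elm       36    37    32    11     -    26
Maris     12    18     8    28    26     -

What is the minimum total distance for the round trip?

With 5 stops there are 5!/2 = 60 distinct round trips (a route and its reverse cost the same).
Grove-Cedar-Alder-Ridge-Elm-Maris-Grove: 14+10+25+11+26+12 = 98
Grove-Cedar-Alder-Ridge-Maris-Elm-Grove: 14+10+25+28+26+36 = 139
Grove-Cedar-Alder-Elm-Ridge-Maris-Grove: 14+10+32+11+28+12 = 107
Grove-Cedar-Alder-Elm-Maris-Ridge-Grove: 14+10+32+26+28+29 = 139
Grove-Cedar-Alder-Maris-Ridge-Elm-Grove: 14+10+8+28+11+36 = 107
Grove-Cedar-Alder-Maris-Elm-Ridge-Grove: 14+10+8+26+11+29 = 98
Grove-Cedar-Ridge-Alder-Elm-Maris-Grove: 14+26+25+32+26+12 = 135
Grove-Cedar-Ridge-Alder-Maris-Elm-Grove: 14+26+25+8+26+36 = 135
Grove-Cedar-Ridge-Elm-Alder-Maris-Grove: 14+26+11+32+8+12 = 103
Grove-Cedar-Ridge-Elm-Maris-Alder-Grove: 14+26+11+26+8+4 = 89
Grove-Cedar-Ridge-Maris-Alder-Elm-Grove: 14+26+28+8+32+36 = 144
Grove-Cedar-Ridge-Maris-Elm-Alder-Grove: 14+26+28+26+32+4 = 130
Grove-Cedar-Elm-Alder-Ridge-Maris-Grove: 14+37+32+25+28+12 = 148
Grove-Cedar-Elm-Alder-Maris-Ridge-Grove: 14+37+32+8+28+29 = 148
… (46 more)
The minimum is 89.
One optimal route: Grove → Cedar → Ridge → Elm → Maris → Alder → Grove (or its reverse).

Minimum total distance: 89 m.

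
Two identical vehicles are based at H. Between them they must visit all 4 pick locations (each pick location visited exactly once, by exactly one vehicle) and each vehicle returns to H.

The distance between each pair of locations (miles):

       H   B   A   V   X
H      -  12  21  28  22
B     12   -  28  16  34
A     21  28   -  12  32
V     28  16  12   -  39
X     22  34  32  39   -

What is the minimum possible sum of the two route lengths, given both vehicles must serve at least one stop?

Try each way of splitting the stops between the two vehicles (each non-empty) and, for each split, find the best tour for each vehicle:
  {B} + {A, V, X}: 24 + 94 = 118
  {A} + {B, V, X}: 42 + 89 = 131
  {B, A} + {V, X}: 61 + 89 = 150
  {V} + {B, A, X}: 56 + 94 = 150
  {B, V} + {A, X}: 56 + 75 = 131
  {A, V} + {B, X}: 61 + 68 = 129
  … (7 splits in total)
  {B, A, V} + {X}: 61 + 44 = 105  ← best
Best: vehicle 1 H → B → V → A → H = 61; vehicle 2 H → X → H = 44; combined 105.

Minimum combined distance: 105 miles.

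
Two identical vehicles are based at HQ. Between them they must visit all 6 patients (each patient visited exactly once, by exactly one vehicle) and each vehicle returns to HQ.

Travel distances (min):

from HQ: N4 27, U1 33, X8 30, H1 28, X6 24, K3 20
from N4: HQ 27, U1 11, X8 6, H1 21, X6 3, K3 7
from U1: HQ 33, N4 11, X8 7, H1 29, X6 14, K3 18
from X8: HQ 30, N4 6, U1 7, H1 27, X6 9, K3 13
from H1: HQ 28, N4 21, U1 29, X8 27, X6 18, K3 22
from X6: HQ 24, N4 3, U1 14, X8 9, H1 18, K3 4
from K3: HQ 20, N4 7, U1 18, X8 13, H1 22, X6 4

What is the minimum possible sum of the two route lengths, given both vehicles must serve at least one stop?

Try each way of splitting the stops between the two vehicles (each non-empty) and, for each split, find the best tour for each vehicle:
  {N4} + {U1, X8, H1, X6, K3}: 54 + 97 = 151
  {U1} + {N4, X8, H1, X6, K3}: 66 + 88 = 154
  {N4, U1} + {X8, H1, X6, K3}: 71 + 88 = 159
  {X8} + {N4, U1, H1, X6, K3}: 60 + 95 = 155
  {N4, X8} + {U1, H1, X6, K3}: 63 + 95 = 158
  {U1, X8} + {N4, H1, X6, K3}: 70 + 76 = 146
  … (31 splits in total)
  {H1} + {N4, U1, X8, X6, K3}: 56 + 73 = 129  ← best
Best: vehicle 1 HQ → H1 → HQ = 56; vehicle 2 HQ → U1 → X8 → N4 → X6 → K3 → HQ = 73; combined 129.

129 min — the smallest possible combined total.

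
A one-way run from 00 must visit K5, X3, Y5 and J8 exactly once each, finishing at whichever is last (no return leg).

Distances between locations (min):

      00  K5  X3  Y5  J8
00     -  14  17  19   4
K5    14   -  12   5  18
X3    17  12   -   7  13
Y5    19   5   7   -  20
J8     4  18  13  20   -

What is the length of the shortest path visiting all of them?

Shortest open route: 29 min.

There are 4! = 24 possible orderings.
00 - K5 - X3 - Y5 - J8: 14+12+7+20 = 53
00 - K5 - X3 - J8 - Y5: 14+12+13+20 = 59
00 - K5 - Y5 - X3 - J8: 14+5+7+13 = 39
00 - K5 - Y5 - J8 - X3: 14+5+20+13 = 52
00 - K5 - J8 - X3 - Y5: 14+18+13+7 = 52
00 - K5 - J8 - Y5 - X3: 14+18+20+7 = 59
00 - X3 - K5 - Y5 - J8: 17+12+5+20 = 54
00 - X3 - K5 - J8 - Y5: 17+12+18+20 = 67
00 - X3 - Y5 - K5 - J8: 17+7+5+18 = 47
00 - X3 - Y5 - J8 - K5: 17+7+20+18 = 62
00 - X3 - J8 - K5 - Y5: 17+13+18+5 = 53
00 - X3 - J8 - Y5 - K5: 17+13+20+5 = 55
00 - Y5 - K5 - X3 - J8: 19+5+12+13 = 49
00 - Y5 - K5 - J8 - X3: 19+5+18+13 = 55
… (10 more)
00 - J8 - X3 - Y5 - K5: 4+13+7+5 = 29  ← best
The minimum is 29.
One shortest path: 00 → J8 → X3 → Y5 → K5.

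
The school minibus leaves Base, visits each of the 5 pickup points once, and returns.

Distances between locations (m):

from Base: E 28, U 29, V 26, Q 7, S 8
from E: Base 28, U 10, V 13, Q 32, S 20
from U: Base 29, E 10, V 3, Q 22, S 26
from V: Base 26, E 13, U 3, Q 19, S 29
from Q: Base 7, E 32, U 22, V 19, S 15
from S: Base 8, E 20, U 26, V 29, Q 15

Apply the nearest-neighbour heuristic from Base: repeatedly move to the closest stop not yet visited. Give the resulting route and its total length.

Total distance 81 m via the nearest-neighbour route Base → Q → S → E → U → V → Base.

At Base the remaining stops are Q 7, S 8, V 26, E 28, U 29; go to Q.
At Q the remaining stops are S 15, V 19, U 22, E 32; go to S.
At S the remaining stops are E 20, U 26, V 29; go to E.
At E the remaining stops are U 10, V 13; go to U.
At U the remaining stops are V 3; go to V.
Return V→Base: 26.
Total = 7 + 15 + 20 + 10 + 3 + 26 = 81.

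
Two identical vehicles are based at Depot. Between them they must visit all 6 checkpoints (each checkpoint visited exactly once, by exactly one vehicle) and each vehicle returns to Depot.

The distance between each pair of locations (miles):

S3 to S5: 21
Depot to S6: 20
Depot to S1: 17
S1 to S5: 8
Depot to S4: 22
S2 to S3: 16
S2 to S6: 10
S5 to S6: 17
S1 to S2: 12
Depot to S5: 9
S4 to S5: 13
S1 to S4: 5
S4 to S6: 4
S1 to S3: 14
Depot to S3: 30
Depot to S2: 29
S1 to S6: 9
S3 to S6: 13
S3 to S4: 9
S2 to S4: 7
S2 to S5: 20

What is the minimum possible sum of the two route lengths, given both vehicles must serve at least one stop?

95 miles — the smallest possible combined total.

Try each way of splitting the stops between the two vehicles (each non-empty) and, for each split, find the best tour for each vehicle:
  {S1} + {S2, S3, S4, S5, S6}: 34 + 76 = 110
  {S2} + {S1, S3, S4, S5, S6}: 58 + 64 = 122
  {S1, S2} + {S3, S4, S5, S6}: 58 + 63 = 121
  {S3} + {S1, S2, S4, S5, S6}: 60 + 59 = 119
  {S1, S3} + {S2, S4, S5, S6}: 61 + 59 = 120
  {S2, S3} + {S1, S4, S5, S6}: 75 + 46 = 121
  … (31 splits in total)
  {S5} + {S1, S2, S3, S4, S6}: 18 + 77 = 95  ← best
Best: vehicle 1 Depot → S5 → Depot = 18; vehicle 2 Depot → S1 → S3 → S4 → S2 → S6 → Depot = 77; combined 95.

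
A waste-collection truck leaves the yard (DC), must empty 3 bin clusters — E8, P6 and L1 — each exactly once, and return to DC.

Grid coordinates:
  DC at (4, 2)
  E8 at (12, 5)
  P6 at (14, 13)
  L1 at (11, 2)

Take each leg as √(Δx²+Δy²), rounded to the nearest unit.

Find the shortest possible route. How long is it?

There are 3 distinct closed tours to check (reversals are equivalent).
DC - E8 - P6 - L1 - DC: 9+8+11+7 = 35
DC - E8 - L1 - P6 - DC: 9+3+11+15 = 38
DC - P6 - E8 - L1 - DC: 15+8+3+7 = 33
The minimum is 33.
One optimal route: DC → P6 → E8 → L1 → DC (or its reverse).

Shortest round trip = 33.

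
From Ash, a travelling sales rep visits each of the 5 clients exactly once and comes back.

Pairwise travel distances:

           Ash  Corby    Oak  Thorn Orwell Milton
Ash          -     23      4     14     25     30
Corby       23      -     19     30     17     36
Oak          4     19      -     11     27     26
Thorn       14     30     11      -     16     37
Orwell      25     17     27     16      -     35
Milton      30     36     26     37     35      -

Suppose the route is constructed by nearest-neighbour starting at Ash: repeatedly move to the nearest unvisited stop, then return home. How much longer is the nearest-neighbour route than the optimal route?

From Ash: Oak=4, Thorn=14, Corby=23, Orwell=25, Milton=30 → choose Oak (4).
From Oak: Thorn=11, Corby=19, Milton=26, Orwell=27 → choose Thorn (11).
From Thorn: Orwell=16, Corby=30, Milton=37 → choose Orwell (16).
From Orwell: Corby=17, Milton=35 → choose Corby (17).
From Corby: Milton=36 → choose Milton (36).
NN route Ash → Oak → Thorn → Orwell → Corby → Milton → Ash costs 114.
Optimal: Ash → Oak → Milton → Corby → Orwell → Thorn → Ash costs 113 (by enumerating all 60 distinct tours).
Excess = 114 − 113 = 1.

The nearest-neighbour route is 1 longer than optimal.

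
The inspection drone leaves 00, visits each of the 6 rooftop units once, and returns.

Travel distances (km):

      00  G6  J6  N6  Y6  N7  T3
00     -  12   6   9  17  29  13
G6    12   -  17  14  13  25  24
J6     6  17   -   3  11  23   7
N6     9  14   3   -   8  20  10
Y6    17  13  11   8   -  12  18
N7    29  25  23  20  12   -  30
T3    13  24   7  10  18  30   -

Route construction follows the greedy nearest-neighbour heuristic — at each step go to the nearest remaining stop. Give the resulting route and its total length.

Total distance 91 km via the nearest-neighbour route 00 → J6 → N6 → Y6 → N7 → G6 → T3 → 00.

00 → [J6:6 / N6:9 / G6:12 / T3:13 / Y6:17 / N7:29] → J6 (6)
J6 → [N6:3 / T3:7 / Y6:11 / G6:17 / N7:23] → N6 (3)
N6 → [Y6:8 / T3:10 / G6:14 / N7:20] → Y6 (8)
Y6 → [N7:12 / G6:13 / T3:18] → N7 (12)
N7 → [G6:25 / T3:30] → G6 (25)
G6 → [T3:24] → T3 (24)
Return T3→00: 13.
Total = 6 + 3 + 8 + 12 + 25 + 24 + 13 = 91.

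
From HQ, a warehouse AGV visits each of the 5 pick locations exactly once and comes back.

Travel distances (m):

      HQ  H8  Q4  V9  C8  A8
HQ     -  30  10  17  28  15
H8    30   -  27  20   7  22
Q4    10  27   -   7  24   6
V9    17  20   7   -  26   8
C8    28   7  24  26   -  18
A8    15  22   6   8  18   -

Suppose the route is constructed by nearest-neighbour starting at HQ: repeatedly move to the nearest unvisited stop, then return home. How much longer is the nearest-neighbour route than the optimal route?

2 m longer than the optimal tour.

HQ: Q4=10, A8=15, V9=17, C8=28, H8=30 ⇒ Q4
Q4: A8=6, V9=7, C8=24, H8=27 ⇒ A8
A8: V9=8, C8=18, H8=22 ⇒ V9
V9: H8=20, C8=26 ⇒ H8
H8: C8=7 ⇒ C8
NN route HQ → Q4 → A8 → V9 → H8 → C8 → HQ costs 79.
Optimal: HQ → Q4 → V9 → H8 → C8 → A8 → HQ costs 77 (by enumerating all 60 distinct tours).
Excess = 79 − 77 = 2.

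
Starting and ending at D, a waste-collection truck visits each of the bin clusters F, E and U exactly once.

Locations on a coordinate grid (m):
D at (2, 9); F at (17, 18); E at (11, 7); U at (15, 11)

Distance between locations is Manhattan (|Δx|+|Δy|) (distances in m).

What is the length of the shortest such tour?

Shortest round trip = 52 m.

With 3 stops there are 3!/2 = 3 distinct round trips (a route and its reverse cost the same).
D → F → E → U → D: 24+17+8+15 = 64
D → F → U → E → D: 24+9+8+11 = 52
D → E → F → U → D: 11+17+9+15 = 52
The minimum is 52.
One optimal route: D → F → U → E → D (or its reverse).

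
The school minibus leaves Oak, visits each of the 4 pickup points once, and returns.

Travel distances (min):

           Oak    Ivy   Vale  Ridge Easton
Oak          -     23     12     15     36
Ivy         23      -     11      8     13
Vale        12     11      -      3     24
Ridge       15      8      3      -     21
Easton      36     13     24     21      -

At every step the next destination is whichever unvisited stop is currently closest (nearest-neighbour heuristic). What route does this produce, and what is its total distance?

Oak → [Vale:12 / Ridge:15 / Ivy:23 / Easton:36] → Vale (12)
Vale → [Ridge:3 / Ivy:11 / Easton:24] → Ridge (3)
Ridge → [Ivy:8 / Easton:21] → Ivy (8)
Ivy → [Easton:13] → Easton (13)
Return Easton→Oak: 36.
Total = 12 + 3 + 8 + 13 + 36 = 72.

Nearest-neighbour total = 72 min; route Oak → Vale → Ridge → Ivy → Easton → Oak.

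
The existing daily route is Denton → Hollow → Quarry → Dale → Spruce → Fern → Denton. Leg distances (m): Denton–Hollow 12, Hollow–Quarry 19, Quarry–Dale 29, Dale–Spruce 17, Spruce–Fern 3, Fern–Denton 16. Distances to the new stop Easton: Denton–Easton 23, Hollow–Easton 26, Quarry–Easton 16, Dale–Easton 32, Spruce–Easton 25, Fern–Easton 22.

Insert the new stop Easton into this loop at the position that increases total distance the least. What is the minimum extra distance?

Insertion cost between consecutive stops i–j is d(i,Easton) + d(Easton,j) − d(i,j):
  between Denton and Hollow: 23 + 26 − 12 = 37
  between Hollow and Quarry: 26 + 16 − 19 = 23
  between Quarry and Dale: 16 + 32 − 29 = 19
  between Dale and Spruce: 32 + 25 − 17 = 40
  between Spruce and Fern: 25 + 22 − 3 = 44
  between Fern and Denton: 22 + 23 − 16 = 29
Cheapest insertion is between Quarry and Dale, adding 19.
New total = 96 + 19 = 115.

Minimum extra distance: 19 m, inserting Easton between Quarry and Dale.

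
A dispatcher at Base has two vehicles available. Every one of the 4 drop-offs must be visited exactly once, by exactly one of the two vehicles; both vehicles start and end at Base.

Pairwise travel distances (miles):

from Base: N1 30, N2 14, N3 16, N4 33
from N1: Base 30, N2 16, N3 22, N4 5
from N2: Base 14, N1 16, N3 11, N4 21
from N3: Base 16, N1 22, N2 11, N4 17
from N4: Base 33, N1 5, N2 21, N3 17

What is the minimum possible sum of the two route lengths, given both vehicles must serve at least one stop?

Minimum combined distance: 96 miles.

Try each way of splitting the stops between the two vehicles (each non-empty) and, for each split, find the best tour for each vehicle:
  {N1} + {N2, N3, N4}: 60 + 68 = 128
  {N2} + {N1, N3, N4}: 28 + 68 = 96
  {N1, N2} + {N3, N4}: 60 + 66 = 126
  {N3} + {N1, N2, N4}: 32 + 68 = 100
  {N1, N3} + {N2, N4}: 68 + 68 = 136
  {N2, N3} + {N1, N4}: 41 + 68 = 109
  … (7 splits in total)
Best: vehicle 1 Base → N2 → Base = 28; vehicle 2 Base → N1 → N4 → N3 → Base = 68; combined 96.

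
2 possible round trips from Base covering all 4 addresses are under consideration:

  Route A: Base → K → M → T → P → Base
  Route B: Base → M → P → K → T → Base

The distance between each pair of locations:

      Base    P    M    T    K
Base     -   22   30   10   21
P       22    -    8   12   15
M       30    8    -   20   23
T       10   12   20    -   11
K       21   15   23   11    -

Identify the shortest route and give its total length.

Shortest is Route B, total 74.

Route A: 21 + 23 + 20 + 12 + 22 = 98
Route B: 30 + 8 + 15 + 11 + 10 = 74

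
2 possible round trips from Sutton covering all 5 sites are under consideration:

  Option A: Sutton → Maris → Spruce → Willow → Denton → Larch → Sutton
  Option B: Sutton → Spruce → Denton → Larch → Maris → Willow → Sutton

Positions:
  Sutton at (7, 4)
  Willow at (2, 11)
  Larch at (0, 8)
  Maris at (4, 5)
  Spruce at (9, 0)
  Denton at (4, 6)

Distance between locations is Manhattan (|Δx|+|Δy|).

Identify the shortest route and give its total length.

50 — Option B is the shortest.

Option A: 4 + 10 + 18 + 7 + 6 + 11 = 56
Option B: 6 + 11 + 6 + 7 + 8 + 12 = 50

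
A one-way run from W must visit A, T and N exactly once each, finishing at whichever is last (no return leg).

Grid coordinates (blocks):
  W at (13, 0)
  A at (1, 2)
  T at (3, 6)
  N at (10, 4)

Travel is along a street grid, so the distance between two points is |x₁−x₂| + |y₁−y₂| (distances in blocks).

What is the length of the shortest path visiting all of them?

22 blocks — the minimum one-way total.

There are 3! = 6 possible orderings.
W→A→T→N: 14+6+9 = 29
W→A→N→T: 14+11+9 = 34
W→T→A→N: 16+6+11 = 33
W→T→N→A: 16+9+11 = 36
W→N→A→T: 7+11+6 = 24
W→N→T→A: 7+9+6 = 22
The minimum is 22.
One shortest path: W → N → T → A.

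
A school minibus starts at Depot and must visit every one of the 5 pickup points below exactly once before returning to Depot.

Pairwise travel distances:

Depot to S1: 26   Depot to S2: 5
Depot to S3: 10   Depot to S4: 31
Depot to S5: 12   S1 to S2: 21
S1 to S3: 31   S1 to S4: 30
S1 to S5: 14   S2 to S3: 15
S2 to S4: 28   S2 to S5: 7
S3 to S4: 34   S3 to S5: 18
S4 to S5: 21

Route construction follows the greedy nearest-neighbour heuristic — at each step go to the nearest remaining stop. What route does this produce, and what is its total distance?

Total distance 100 via the nearest-neighbour route Depot → S2 → S5 → S1 → S4 → S3 → Depot.

At Depot the remaining stops are S2 5, S3 10, S5 12, S1 26, S4 31; go to S2.
At S2 the remaining stops are S5 7, S3 15, S1 21, S4 28; go to S5.
At S5 the remaining stops are S1 14, S3 18, S4 21; go to S1.
At S1 the remaining stops are S4 30, S3 31; go to S4.
At S4 the remaining stops are S3 34; go to S3.
Return S3→Depot: 10.
Total = 5 + 7 + 14 + 30 + 34 + 10 = 100.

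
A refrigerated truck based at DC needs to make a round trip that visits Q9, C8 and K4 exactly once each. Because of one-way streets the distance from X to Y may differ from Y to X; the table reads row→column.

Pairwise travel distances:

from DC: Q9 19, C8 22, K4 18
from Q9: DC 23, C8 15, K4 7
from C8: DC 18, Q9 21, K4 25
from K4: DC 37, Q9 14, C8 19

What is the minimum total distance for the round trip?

Minimum total distance: 63.

DC → Q9 → C8 → K4 → DC: 19+15+25+37 = 96
DC → Q9 → K4 → C8 → DC: 19+7+19+18 = 63
DC → C8 → Q9 → K4 → DC: 22+21+7+37 = 87
DC → C8 → K4 → Q9 → DC: 22+25+14+23 = 84
DC → K4 → Q9 → C8 → DC: 18+14+15+18 = 65
DC → K4 → C8 → Q9 → DC: 18+19+21+23 = 81
The minimum is 63.
One optimal route: DC → Q9 → K4 → C8 → DC.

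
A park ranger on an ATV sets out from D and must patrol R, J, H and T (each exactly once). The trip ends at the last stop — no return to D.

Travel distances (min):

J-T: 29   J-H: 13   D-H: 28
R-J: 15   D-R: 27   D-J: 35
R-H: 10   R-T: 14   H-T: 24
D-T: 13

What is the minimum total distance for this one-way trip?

50 min — the minimum one-way total.

There are 4! = 24 possible orderings.
D → R → J → H → T: 27+15+13+24 = 79
D → R → J → T → H: 27+15+29+24 = 95
D → R → H → J → T: 27+10+13+29 = 79
D → R → H → T → J: 27+10+24+29 = 90
D → R → T → J → H: 27+14+29+13 = 83
D → R → T → H → J: 27+14+24+13 = 78
D → J → R → H → T: 35+15+10+24 = 84
D → J → R → T → H: 35+15+14+24 = 88
D → J → H → R → T: 35+13+10+14 = 72
D → J → H → T → R: 35+13+24+14 = 86
D → J → T → R → H: 35+29+14+10 = 88
D → J → T → H → R: 35+29+24+10 = 98
D → H → R → J → T: 28+10+15+29 = 82
D → H → R → T → J: 28+10+14+29 = 81
… (10 more)
D → T → R → H → J: 13+14+10+13 = 50  ← best
The minimum is 50.
One shortest path: D → T → R → H → J.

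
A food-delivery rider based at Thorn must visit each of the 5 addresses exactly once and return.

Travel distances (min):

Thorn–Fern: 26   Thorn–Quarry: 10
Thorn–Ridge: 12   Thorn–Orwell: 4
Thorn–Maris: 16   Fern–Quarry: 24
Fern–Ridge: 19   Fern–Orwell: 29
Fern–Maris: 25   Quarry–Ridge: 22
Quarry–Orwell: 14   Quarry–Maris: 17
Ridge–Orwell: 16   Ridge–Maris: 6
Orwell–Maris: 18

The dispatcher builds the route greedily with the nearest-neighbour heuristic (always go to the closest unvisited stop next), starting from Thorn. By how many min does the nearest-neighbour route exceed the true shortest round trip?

Excess over optimum: 5 min.

Thorn: Orwell=4, Quarry=10, Ridge=12, Maris=16, Fern=26 ⇒ Orwell
Orwell: Quarry=14, Ridge=16, Maris=18, Fern=29 ⇒ Quarry
Quarry: Maris=17, Ridge=22, Fern=24 ⇒ Maris
Maris: Ridge=6, Fern=25 ⇒ Ridge
Ridge: Fern=19 ⇒ Fern
NN route Thorn → Orwell → Quarry → Maris → Ridge → Fern → Thorn costs 86.
Optimal: Thorn → Quarry → Fern → Ridge → Maris → Orwell → Thorn costs 81 (by enumerating all 60 distinct tours).
Excess = 86 − 81 = 5.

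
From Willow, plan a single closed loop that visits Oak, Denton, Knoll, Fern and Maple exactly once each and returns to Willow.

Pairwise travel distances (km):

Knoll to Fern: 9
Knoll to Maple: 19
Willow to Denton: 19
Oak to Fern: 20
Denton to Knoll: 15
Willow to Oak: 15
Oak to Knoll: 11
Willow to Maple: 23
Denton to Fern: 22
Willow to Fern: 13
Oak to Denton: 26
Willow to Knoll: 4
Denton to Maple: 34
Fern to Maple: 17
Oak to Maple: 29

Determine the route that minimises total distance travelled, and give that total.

With 5 stops there are 5!/2 = 60 distinct round trips (a route and its reverse cost the same).
Willow-Oak-Denton-Knoll-Fern-Maple-Willow: 15+26+15+9+17+23 = 105
Willow-Oak-Denton-Knoll-Maple-Fern-Willow: 15+26+15+19+17+13 = 105
Willow-Oak-Denton-Fern-Knoll-Maple-Willow: 15+26+22+9+19+23 = 114
Willow-Oak-Denton-Fern-Maple-Knoll-Willow: 15+26+22+17+19+4 = 103
Willow-Oak-Denton-Maple-Knoll-Fern-Willow: 15+26+34+19+9+13 = 116
Willow-Oak-Denton-Maple-Fern-Knoll-Willow: 15+26+34+17+9+4 = 105
Willow-Oak-Knoll-Denton-Fern-Maple-Willow: 15+11+15+22+17+23 = 103
Willow-Oak-Knoll-Denton-Maple-Fern-Willow: 15+11+15+34+17+13 = 105
Willow-Oak-Knoll-Fern-Denton-Maple-Willow: 15+11+9+22+34+23 = 114
Willow-Oak-Knoll-Fern-Maple-Denton-Willow: 15+11+9+17+34+19 = 105
Willow-Oak-Knoll-Maple-Denton-Fern-Willow: 15+11+19+34+22+13 = 114
Willow-Oak-Knoll-Maple-Fern-Denton-Willow: 15+11+19+17+22+19 = 103
Willow-Oak-Fern-Denton-Knoll-Maple-Willow: 15+20+22+15+19+23 = 114
Willow-Oak-Fern-Denton-Maple-Knoll-Willow: 15+20+22+34+19+4 = 114
… (46 more)
Willow-Oak-Maple-Fern-Denton-Knoll-Willow: 15+29+17+22+15+4 = 102  ← best
The minimum is 102.
One optimal route: Willow → Oak → Maple → Fern → Denton → Knoll → Willow (or its reverse).

Minimum total distance: 102 km.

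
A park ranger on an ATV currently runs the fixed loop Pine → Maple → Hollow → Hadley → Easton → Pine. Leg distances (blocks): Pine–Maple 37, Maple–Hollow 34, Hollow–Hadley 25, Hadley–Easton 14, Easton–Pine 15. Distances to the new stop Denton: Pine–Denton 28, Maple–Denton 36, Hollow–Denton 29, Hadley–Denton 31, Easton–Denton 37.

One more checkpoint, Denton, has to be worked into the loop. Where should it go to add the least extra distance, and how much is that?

Insertion cost between consecutive stops i–j is d(i,Denton) + d(Denton,j) − d(i,j):
  between Pine and Maple: 28 + 36 − 37 = 27
  between Maple and Hollow: 36 + 29 − 34 = 31
  between Hollow and Hadley: 29 + 31 − 25 = 35
  between Hadley and Easton: 31 + 37 − 14 = 54
  between Easton and Pine: 37 + 28 − 15 = 50
Cheapest insertion is between Pine and Maple, adding 27.
New total = 125 + 27 = 152.

Adding 27 blocks by placing Denton on the Pine–Maple leg.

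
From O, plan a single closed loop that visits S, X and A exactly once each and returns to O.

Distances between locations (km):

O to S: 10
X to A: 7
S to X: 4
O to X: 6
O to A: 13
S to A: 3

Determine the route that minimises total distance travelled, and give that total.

26 km — the shortest possible round trip.

There are 3 distinct closed tours to check (reversals are equivalent).
O→S→X→A→O: 10+4+7+13 = 34
O→S→A→X→O: 10+3+7+6 = 26
O→X→S→A→O: 6+4+3+13 = 26
The minimum is 26.
One optimal route: O → S → A → X → O (or its reverse).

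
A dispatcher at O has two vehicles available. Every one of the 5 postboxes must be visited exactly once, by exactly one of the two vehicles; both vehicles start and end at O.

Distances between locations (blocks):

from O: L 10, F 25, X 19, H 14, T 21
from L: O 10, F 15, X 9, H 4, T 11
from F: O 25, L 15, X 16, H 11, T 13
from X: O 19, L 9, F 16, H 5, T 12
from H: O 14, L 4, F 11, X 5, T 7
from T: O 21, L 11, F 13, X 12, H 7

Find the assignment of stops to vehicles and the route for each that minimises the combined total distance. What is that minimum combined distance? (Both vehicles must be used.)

Minimum combined distance: 89 blocks.

There are 2^4 − 1 = 15 ways to divide the 5 stops into two non-empty groups. For each, the best each vehicle can do is its own shortest tour through its group:
  {L} + {F, X, H, T}: 20 + 69 = 89
  {F} + {L, X, H, T}: 50 + 52 = 102
  {L, F} + {X, H, T}: 50 + 52 = 102
  {X} + {L, F, H, T}: 38 + 59 = 97
  {L, X} + {F, H, T}: 38 + 59 = 97
  {F, X} + {L, H, T}: 60 + 42 = 102
  … (15 splits in total)
Best: vehicle 1 O → L → O = 20; vehicle 2 O → F → T → X → H → O = 69; combined 89.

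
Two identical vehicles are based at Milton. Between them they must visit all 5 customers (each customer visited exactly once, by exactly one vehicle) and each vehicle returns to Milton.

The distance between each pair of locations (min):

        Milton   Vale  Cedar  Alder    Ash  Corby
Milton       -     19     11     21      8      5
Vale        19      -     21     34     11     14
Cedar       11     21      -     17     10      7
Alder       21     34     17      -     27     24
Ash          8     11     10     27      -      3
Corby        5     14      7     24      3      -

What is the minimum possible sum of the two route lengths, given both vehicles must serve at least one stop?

Minimum combined distance: 87 min.

There are 2^4 − 1 = 15 ways to divide the 5 stops into two non-empty groups. For each, the best each vehicle can do is its own shortest tour through its group:
  {Vale} + {Cedar, Alder, Ash, Corby}: 38 + 56 = 94
  {Cedar} + {Vale, Alder, Ash, Corby}: 22 + 74 = 96
  {Vale, Cedar} + {Alder, Ash, Corby}: 51 + 56 = 107
  {Alder} + {Vale, Cedar, Ash, Corby}: 42 + 51 = 93
  {Vale, Alder} + {Cedar, Ash, Corby}: 74 + 29 = 103
  {Cedar, Alder} + {Vale, Ash, Corby}: 49 + 38 = 87
  … (15 splits in total)
Best: vehicle 1 Milton → Cedar → Alder → Milton = 49; vehicle 2 Milton → Vale → Ash → Corby → Milton = 38; combined 87.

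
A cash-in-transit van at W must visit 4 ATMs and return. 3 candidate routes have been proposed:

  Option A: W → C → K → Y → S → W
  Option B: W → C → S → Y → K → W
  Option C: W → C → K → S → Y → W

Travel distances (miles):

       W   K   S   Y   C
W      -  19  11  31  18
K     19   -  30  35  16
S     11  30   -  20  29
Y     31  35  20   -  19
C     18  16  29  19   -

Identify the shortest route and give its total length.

100 miles — Option A is the shortest.

Option A: 18 + 16 + 35 + 20 + 11 = 100
Option B: 18 + 29 + 20 + 35 + 19 = 121
Option C: 18 + 16 + 30 + 20 + 31 = 115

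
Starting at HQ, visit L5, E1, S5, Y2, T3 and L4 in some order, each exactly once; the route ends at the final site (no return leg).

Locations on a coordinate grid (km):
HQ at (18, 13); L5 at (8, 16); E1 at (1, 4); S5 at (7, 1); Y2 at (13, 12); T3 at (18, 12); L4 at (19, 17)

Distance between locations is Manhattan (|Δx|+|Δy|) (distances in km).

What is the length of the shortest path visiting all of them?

There are 6! = 720 possible orderings.
HQ→L5→E1→S5→Y2→T3→L4: 13+19+9+17+5+6 = 69
HQ→L5→E1→S5→Y2→L4→T3: 13+19+9+17+11+6 = 75
HQ→L5→E1→S5→T3→Y2→L4: 13+19+9+22+5+11 = 79
HQ→L5→E1→S5→T3→L4→Y2: 13+19+9+22+6+11 = 80
HQ→L5→E1→S5→L4→Y2→T3: 13+19+9+28+11+5 = 85
HQ→L5→E1→S5→L4→T3→Y2: 13+19+9+28+6+5 = 80
HQ→L5→E1→Y2→S5→T3→L4: 13+19+20+17+22+6 = 97
HQ→L5→E1→Y2→S5→L4→T3: 13+19+20+17+28+6 = 103
… (712 more)
HQ→L4→T3→Y2→L5→S5→E1: 5+6+5+9+16+9 = 50  ← best
The minimum is 50.
One shortest path: HQ → L4 → T3 → Y2 → L5 → S5 → E1.

Minimum one-way distance = 50 km.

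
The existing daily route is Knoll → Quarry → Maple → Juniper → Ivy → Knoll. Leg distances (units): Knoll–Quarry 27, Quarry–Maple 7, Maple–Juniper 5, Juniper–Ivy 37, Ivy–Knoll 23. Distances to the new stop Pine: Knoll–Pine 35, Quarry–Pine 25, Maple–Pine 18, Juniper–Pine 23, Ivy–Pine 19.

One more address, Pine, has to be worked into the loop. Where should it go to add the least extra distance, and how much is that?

Insertion cost between consecutive stops i–j is d(i,Pine) + d(Pine,j) − d(i,j):
  between Knoll and Quarry: 35 + 25 − 27 = 33
  between Quarry and Maple: 25 + 18 − 7 = 36
  between Maple and Juniper: 18 + 23 − 5 = 36
  between Juniper and Ivy: 23 + 19 − 37 = 5
  between Ivy and Knoll: 19 + 35 − 23 = 31
Cheapest insertion is between Juniper and Ivy, adding 5.
New total = 99 + 5 = 104.

Minimum extra distance: 5, inserting Pine between Juniper and Ivy.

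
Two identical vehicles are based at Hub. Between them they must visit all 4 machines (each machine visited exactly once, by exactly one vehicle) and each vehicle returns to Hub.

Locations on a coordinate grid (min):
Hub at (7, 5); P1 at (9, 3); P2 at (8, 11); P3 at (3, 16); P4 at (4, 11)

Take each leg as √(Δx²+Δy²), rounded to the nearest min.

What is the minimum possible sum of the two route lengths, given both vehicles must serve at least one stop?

Minimum combined distance: 31 min.

There are 2^3 − 1 = 7 ways to divide the 4 stops into two non-empty groups. For each, the best each vehicle can do is its own shortest tour through its group:
  {P1} + {P2, P3, P4}: 6 + 25 = 31
  {P2} + {P1, P3, P4}: 12 + 29 = 41
  {P1, P2} + {P3, P4}: 17 + 24 = 41
  {P3} + {P1, P2, P4}: 24 + 22 = 46
  {P1, P3} + {P2, P4}: 29 + 17 = 46
  {P2, P3} + {P1, P4}: 25 + 19 = 44
  … (7 splits in total)
Best: vehicle 1 Hub → P1 → Hub = 6; vehicle 2 Hub → P2 → P3 → P4 → Hub = 25; combined 31.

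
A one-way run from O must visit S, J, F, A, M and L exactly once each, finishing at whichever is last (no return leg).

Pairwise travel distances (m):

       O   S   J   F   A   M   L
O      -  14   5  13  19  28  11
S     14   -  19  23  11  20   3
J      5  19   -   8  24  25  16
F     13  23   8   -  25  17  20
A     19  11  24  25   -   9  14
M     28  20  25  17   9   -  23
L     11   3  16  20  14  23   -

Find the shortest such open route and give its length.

Minimum one-way distance = 53 m.

There are 6! = 720 possible orderings.
O→S→J→F→A→M→L: 14+19+8+25+9+23 = 98
O→S→J→F→A→L→M: 14+19+8+25+14+23 = 103
O→S→J→F→M→A→L: 14+19+8+17+9+14 = 81
O→S→J→F→M→L→A: 14+19+8+17+23+14 = 95
O→S→J→F→L→A→M: 14+19+8+20+14+9 = 84
O→S→J→F→L→M→A: 14+19+8+20+23+9 = 93
O→S→J→A→F→M→L: 14+19+24+25+17+23 = 122
O→S→J→A→F→L→M: 14+19+24+25+20+23 = 125
… (712 more)
O→J→F→M→A→S→L: 5+8+17+9+11+3 = 53  ← best
The minimum is 53.
One shortest path: O → J → F → M → A → S → L.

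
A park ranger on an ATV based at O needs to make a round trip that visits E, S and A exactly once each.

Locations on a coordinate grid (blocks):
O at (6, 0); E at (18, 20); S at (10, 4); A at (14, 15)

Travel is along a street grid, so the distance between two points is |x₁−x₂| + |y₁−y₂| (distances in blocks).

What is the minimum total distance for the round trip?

There are 3 distinct closed tours to check (reversals are equivalent).
O→E→S→A→O: 32+24+15+23 = 94
O→E→A→S→O: 32+9+15+8 = 64
O→S→E→A→O: 8+24+9+23 = 64
The minimum is 64.
One optimal route: O → E → A → S → O (or its reverse).

64 blocks — the shortest possible round trip.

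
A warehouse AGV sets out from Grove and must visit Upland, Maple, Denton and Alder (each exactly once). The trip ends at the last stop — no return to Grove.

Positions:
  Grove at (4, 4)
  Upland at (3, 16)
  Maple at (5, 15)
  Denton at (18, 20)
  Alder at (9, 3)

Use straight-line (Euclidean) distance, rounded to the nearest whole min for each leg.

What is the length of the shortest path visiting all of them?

There are 4! = 24 possible orderings.
Grove→Upland→Maple→Denton→Alder: 12+2+14+19 = 47
Grove→Upland→Maple→Alder→Denton: 12+2+13+19 = 46
Grove→Upland→Denton→Maple→Alder: 12+16+14+13 = 55
Grove→Upland→Denton→Alder→Maple: 12+16+19+13 = 60
Grove→Upland→Alder→Maple→Denton: 12+14+13+14 = 53
Grove→Upland→Alder→Denton→Maple: 12+14+19+14 = 59
Grove→Maple→Upland→Denton→Alder: 11+2+16+19 = 48
Grove→Maple→Upland→Alder→Denton: 11+2+14+19 = 46
Grove→Maple→Denton→Upland→Alder: 11+14+16+14 = 55
Grove→Maple→Denton→Alder→Upland: 11+14+19+14 = 58
Grove→Maple→Alder→Upland→Denton: 11+13+14+16 = 54
Grove→Maple→Alder→Denton→Upland: 11+13+19+16 = 59
Grove→Denton→Upland→Maple→Alder: 21+16+2+13 = 52
Grove→Denton→Upland→Alder→Maple: 21+16+14+13 = 64
… (10 more)
Grove→Alder→Upland→Maple→Denton: 5+14+2+14 = 35  ← best
The minimum is 35.
One shortest path: Grove → Alder → Upland → Maple → Denton.

Shortest open route: 35 min.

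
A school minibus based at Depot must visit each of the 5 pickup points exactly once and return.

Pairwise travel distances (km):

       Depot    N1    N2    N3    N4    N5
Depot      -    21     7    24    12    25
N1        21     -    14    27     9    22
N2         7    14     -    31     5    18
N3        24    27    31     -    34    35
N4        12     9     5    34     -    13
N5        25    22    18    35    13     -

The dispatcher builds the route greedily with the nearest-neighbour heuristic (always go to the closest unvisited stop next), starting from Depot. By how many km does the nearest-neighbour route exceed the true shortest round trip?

From Depot: N2=7, N4=12, N1=21, N3=24, N5=25 → choose N2 (7).
From N2: N4=5, N1=14, N5=18, N3=31 → choose N4 (5).
From N4: N1=9, N5=13, N3=34 → choose N1 (9).
From N1: N5=22, N3=27 → choose N5 (22).
From N5: N3=35 → choose N3 (35).
NN route Depot → N2 → N4 → N1 → N5 → N3 → Depot costs 102.
Optimal: Depot → N2 → N4 → N5 → N1 → N3 → Depot costs 98 (by enumerating all 60 distinct tours).
Excess = 102 − 98 = 4.

4 km longer than the optimal tour.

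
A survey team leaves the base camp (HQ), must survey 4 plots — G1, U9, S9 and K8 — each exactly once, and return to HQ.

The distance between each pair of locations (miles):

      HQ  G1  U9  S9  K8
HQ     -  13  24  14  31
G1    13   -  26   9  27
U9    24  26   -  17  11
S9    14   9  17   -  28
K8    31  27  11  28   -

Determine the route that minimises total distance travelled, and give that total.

HQ-G1-U9-S9-K8-HQ: 13+26+17+28+31 = 115
HQ-G1-U9-K8-S9-HQ: 13+26+11+28+14 = 92
HQ-G1-S9-U9-K8-HQ: 13+9+17+11+31 = 81
HQ-G1-S9-K8-U9-HQ: 13+9+28+11+24 = 85
HQ-G1-K8-U9-S9-HQ: 13+27+11+17+14 = 82
HQ-G1-K8-S9-U9-HQ: 13+27+28+17+24 = 109
HQ-U9-G1-S9-K8-HQ: 24+26+9+28+31 = 118
HQ-U9-G1-K8-S9-HQ: 24+26+27+28+14 = 119
HQ-U9-S9-G1-K8-HQ: 24+17+9+27+31 = 108
HQ-U9-K8-G1-S9-HQ: 24+11+27+9+14 = 85
HQ-S9-G1-U9-K8-HQ: 14+9+26+11+31 = 91
HQ-S9-U9-G1-K8-HQ: 14+17+26+27+31 = 115
The minimum is 81.
One optimal route: HQ → G1 → S9 → U9 → K8 → HQ (or its reverse).

81 miles — the shortest possible round trip.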